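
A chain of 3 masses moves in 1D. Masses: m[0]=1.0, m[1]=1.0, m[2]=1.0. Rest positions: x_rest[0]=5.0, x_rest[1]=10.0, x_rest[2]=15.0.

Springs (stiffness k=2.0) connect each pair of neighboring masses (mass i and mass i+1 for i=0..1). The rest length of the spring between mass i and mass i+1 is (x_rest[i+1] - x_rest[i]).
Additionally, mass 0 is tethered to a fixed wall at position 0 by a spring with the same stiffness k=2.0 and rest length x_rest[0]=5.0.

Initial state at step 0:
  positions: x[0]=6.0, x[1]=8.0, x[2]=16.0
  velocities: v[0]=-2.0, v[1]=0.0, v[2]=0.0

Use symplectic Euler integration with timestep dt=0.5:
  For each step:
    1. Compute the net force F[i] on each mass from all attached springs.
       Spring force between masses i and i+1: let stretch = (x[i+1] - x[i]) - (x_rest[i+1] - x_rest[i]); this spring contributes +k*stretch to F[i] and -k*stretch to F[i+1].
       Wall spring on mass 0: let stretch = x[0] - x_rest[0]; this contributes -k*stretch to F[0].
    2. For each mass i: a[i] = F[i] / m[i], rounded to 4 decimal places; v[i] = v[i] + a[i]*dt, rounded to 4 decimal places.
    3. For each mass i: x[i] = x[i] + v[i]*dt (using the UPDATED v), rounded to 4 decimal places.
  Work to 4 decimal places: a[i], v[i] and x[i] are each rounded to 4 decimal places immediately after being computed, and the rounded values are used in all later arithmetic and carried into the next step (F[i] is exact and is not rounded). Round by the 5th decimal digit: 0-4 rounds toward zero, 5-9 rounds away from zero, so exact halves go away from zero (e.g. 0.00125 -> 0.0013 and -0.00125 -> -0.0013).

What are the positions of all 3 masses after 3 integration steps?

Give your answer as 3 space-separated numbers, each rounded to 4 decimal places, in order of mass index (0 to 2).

Step 0: x=[6.0000 8.0000 16.0000] v=[-2.0000 0.0000 0.0000]
Step 1: x=[3.0000 11.0000 14.5000] v=[-6.0000 6.0000 -3.0000]
Step 2: x=[2.5000 11.7500 13.7500] v=[-1.0000 1.5000 -1.5000]
Step 3: x=[5.3750 8.8750 14.5000] v=[5.7500 -5.7500 1.5000]

Answer: 5.3750 8.8750 14.5000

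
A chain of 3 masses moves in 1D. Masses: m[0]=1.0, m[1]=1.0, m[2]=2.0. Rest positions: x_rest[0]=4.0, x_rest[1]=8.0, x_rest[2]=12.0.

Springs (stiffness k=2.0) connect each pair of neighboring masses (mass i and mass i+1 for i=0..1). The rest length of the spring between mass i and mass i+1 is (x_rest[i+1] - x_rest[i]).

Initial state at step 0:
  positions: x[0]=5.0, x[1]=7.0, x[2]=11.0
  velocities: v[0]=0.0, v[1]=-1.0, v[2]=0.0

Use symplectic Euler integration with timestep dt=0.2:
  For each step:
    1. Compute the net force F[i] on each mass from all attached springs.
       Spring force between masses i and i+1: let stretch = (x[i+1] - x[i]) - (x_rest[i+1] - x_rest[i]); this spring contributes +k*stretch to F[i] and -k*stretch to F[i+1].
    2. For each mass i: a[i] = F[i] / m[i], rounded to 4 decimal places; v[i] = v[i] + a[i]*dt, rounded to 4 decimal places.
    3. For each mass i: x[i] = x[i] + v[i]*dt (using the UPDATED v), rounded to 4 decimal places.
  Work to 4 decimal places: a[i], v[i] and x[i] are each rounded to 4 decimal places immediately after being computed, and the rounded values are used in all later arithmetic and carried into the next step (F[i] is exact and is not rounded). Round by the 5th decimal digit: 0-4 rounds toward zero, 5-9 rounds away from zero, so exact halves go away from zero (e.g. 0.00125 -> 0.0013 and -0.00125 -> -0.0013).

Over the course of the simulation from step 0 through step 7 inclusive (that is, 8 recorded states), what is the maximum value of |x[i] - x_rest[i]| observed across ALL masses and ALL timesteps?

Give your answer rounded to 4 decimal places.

Answer: 1.6689

Derivation:
Step 0: x=[5.0000 7.0000 11.0000] v=[0.0000 -1.0000 0.0000]
Step 1: x=[4.8400 6.9600 11.0000] v=[-0.8000 -0.2000 0.0000]
Step 2: x=[4.5296 7.0736 10.9984] v=[-1.5520 0.5680 -0.0080]
Step 3: x=[4.1027 7.2977 10.9998] v=[-2.1344 1.1203 0.0070]
Step 4: x=[3.6114 7.5623 11.0131] v=[-2.4564 1.3231 0.0666]
Step 5: x=[3.1162 7.7869 11.0484] v=[-2.4760 1.1231 0.1764]
Step 6: x=[2.6747 7.8988 11.1132] v=[-2.2077 0.5594 0.3241]
Step 7: x=[2.3311 7.8499 11.2094] v=[-1.7181 -0.2445 0.4812]
Max displacement = 1.6689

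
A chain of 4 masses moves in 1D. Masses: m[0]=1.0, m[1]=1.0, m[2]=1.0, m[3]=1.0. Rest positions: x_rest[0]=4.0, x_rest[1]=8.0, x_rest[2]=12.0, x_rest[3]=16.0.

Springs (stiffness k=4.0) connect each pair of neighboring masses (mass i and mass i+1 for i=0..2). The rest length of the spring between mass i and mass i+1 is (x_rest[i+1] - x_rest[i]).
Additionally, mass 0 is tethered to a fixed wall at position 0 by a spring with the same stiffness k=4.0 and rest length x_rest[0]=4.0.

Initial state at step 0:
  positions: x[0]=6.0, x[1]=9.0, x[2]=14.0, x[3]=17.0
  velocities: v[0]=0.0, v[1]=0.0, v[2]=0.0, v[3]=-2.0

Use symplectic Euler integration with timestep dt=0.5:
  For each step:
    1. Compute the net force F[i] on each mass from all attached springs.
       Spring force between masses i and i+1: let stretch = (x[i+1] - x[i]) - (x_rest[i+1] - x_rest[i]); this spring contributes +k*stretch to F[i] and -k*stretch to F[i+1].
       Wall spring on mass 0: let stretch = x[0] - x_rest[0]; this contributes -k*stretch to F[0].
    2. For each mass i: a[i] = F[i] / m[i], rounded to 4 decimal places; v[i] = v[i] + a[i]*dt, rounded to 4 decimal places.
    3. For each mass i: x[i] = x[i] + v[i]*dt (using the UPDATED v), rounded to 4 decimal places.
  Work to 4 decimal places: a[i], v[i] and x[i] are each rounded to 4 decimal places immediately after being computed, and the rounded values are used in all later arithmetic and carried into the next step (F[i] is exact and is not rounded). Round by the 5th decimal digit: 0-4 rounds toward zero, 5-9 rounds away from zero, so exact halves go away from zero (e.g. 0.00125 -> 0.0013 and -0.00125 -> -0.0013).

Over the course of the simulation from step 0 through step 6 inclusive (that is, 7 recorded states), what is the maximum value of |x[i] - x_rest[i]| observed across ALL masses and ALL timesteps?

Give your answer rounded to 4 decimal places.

Step 0: x=[6.0000 9.0000 14.0000 17.0000] v=[0.0000 0.0000 0.0000 -2.0000]
Step 1: x=[3.0000 11.0000 12.0000 17.0000] v=[-6.0000 4.0000 -4.0000 0.0000]
Step 2: x=[5.0000 6.0000 14.0000 16.0000] v=[4.0000 -10.0000 4.0000 -2.0000]
Step 3: x=[3.0000 8.0000 10.0000 17.0000] v=[-4.0000 4.0000 -8.0000 2.0000]
Step 4: x=[3.0000 7.0000 11.0000 15.0000] v=[0.0000 -2.0000 2.0000 -4.0000]
Step 5: x=[4.0000 6.0000 12.0000 13.0000] v=[2.0000 -2.0000 2.0000 -4.0000]
Step 6: x=[3.0000 9.0000 8.0000 14.0000] v=[-2.0000 6.0000 -8.0000 2.0000]
Max displacement = 4.0000

Answer: 4.0000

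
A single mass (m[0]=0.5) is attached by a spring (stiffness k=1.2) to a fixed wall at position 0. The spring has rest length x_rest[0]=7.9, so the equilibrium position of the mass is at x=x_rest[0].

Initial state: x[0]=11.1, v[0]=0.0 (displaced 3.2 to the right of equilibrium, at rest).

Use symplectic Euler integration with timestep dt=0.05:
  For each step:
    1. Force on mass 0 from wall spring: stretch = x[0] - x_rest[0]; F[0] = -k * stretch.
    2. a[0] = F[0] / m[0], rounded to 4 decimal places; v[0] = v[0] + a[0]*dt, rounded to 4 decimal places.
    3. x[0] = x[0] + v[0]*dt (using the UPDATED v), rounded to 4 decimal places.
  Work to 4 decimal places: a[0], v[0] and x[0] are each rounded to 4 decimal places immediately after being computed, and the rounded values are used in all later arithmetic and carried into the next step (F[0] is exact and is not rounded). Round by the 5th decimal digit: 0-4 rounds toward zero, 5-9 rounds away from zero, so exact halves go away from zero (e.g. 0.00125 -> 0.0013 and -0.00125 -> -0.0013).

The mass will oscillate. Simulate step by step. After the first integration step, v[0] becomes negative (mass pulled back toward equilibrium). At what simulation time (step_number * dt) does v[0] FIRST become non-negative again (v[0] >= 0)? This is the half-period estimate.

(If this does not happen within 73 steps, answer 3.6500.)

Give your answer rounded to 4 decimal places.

Answer: 2.0500

Derivation:
Step 0: x=[11.1000] v=[0.0000]
Step 1: x=[11.0808] v=[-0.3840]
Step 2: x=[11.0425] v=[-0.7657]
Step 3: x=[10.9854] v=[-1.1428]
Step 4: x=[10.9097] v=[-1.5131]
Step 5: x=[10.8160] v=[-1.8743]
Step 6: x=[10.7048] v=[-2.2242]
Step 7: x=[10.5768] v=[-2.5608]
Step 8: x=[10.4327] v=[-2.8820]
Step 9: x=[10.2734] v=[-3.1859]
Step 10: x=[10.0999] v=[-3.4707]
Step 11: x=[9.9132] v=[-3.7347]
Step 12: x=[9.7144] v=[-3.9763]
Step 13: x=[9.5047] v=[-4.1940]
Step 14: x=[9.2854] v=[-4.3866]
Step 15: x=[9.0578] v=[-4.5529]
Step 16: x=[8.8232] v=[-4.6918]
Step 17: x=[8.5831] v=[-4.8026]
Step 18: x=[8.3389] v=[-4.8846]
Step 19: x=[8.0920] v=[-4.9373]
Step 20: x=[7.8440] v=[-4.9603]
Step 21: x=[7.5963] v=[-4.9536]
Step 22: x=[7.3504] v=[-4.9172]
Step 23: x=[7.1078] v=[-4.8513]
Step 24: x=[6.8700] v=[-4.7562]
Step 25: x=[6.6384] v=[-4.6326]
Step 26: x=[6.4143] v=[-4.4812]
Step 27: x=[6.1992] v=[-4.3029]
Step 28: x=[5.9943] v=[-4.0988]
Step 29: x=[5.8008] v=[-3.8701]
Step 30: x=[5.6199] v=[-3.6182]
Step 31: x=[5.4527] v=[-3.3446]
Step 32: x=[5.3002] v=[-3.0509]
Step 33: x=[5.1633] v=[-2.7389]
Step 34: x=[5.0428] v=[-2.4105]
Step 35: x=[4.9394] v=[-2.0676]
Step 36: x=[4.8538] v=[-1.7123]
Step 37: x=[4.7865] v=[-1.3468]
Step 38: x=[4.7378] v=[-0.9732]
Step 39: x=[4.7081] v=[-0.5937]
Step 40: x=[4.6976] v=[-0.2107]
Step 41: x=[4.7063] v=[0.1736]
First v>=0 after going negative at step 41, time=2.0500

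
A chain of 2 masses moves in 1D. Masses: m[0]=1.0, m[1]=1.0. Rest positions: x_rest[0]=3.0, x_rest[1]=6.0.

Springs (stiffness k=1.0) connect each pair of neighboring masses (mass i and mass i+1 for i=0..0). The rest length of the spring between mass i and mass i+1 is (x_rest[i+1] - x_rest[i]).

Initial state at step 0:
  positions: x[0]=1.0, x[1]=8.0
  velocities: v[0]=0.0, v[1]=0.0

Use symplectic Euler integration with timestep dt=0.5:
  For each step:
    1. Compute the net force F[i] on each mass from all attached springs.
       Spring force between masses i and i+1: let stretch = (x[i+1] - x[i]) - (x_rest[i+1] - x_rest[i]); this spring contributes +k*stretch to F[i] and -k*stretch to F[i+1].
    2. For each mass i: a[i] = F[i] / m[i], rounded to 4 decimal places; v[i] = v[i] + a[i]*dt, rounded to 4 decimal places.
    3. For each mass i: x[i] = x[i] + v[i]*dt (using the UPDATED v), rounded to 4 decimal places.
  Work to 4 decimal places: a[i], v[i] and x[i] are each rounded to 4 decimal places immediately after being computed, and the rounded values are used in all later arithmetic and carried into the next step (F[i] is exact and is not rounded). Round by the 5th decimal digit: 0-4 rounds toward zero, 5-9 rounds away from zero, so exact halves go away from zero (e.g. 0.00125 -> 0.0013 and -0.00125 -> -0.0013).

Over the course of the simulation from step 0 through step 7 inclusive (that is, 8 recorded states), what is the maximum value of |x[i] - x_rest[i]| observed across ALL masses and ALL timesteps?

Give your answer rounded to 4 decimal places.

Answer: 2.1250

Derivation:
Step 0: x=[1.0000 8.0000] v=[0.0000 0.0000]
Step 1: x=[2.0000 7.0000] v=[2.0000 -2.0000]
Step 2: x=[3.5000 5.5000] v=[3.0000 -3.0000]
Step 3: x=[4.7500 4.2500] v=[2.5000 -2.5000]
Step 4: x=[5.1250 3.8750] v=[0.7500 -0.7500]
Step 5: x=[4.4375 4.5625] v=[-1.3750 1.3750]
Step 6: x=[3.0313 5.9688] v=[-2.8125 2.8125]
Step 7: x=[1.6094 7.3907] v=[-2.8438 2.8438]
Max displacement = 2.1250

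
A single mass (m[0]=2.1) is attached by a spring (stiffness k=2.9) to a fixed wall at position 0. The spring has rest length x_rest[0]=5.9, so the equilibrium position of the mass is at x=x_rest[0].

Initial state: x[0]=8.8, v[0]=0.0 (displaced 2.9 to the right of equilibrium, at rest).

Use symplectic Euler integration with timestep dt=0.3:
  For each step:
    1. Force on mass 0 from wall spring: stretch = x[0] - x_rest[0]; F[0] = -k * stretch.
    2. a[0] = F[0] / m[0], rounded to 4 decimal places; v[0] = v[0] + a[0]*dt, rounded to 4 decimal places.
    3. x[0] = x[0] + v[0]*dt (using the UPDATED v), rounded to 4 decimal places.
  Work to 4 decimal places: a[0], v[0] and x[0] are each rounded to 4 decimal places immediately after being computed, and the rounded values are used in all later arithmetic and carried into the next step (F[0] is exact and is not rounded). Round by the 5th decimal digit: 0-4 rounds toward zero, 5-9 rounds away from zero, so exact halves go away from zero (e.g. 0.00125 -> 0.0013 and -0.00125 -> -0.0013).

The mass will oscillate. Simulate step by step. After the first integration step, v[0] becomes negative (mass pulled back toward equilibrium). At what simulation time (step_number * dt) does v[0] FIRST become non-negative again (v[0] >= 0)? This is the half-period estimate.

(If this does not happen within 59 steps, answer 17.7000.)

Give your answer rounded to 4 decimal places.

Answer: 2.7000

Derivation:
Step 0: x=[8.8000] v=[0.0000]
Step 1: x=[8.4396] v=[-1.2014]
Step 2: x=[7.7636] v=[-2.2535]
Step 3: x=[6.8559] v=[-3.0256]
Step 4: x=[5.8294] v=[-3.4216]
Step 5: x=[4.8117] v=[-3.3924]
Step 6: x=[3.9293] v=[-2.9415]
Step 7: x=[3.2918] v=[-2.1251]
Step 8: x=[2.9784] v=[-1.0446]
Step 9: x=[3.0281] v=[0.1658]
First v>=0 after going negative at step 9, time=2.7000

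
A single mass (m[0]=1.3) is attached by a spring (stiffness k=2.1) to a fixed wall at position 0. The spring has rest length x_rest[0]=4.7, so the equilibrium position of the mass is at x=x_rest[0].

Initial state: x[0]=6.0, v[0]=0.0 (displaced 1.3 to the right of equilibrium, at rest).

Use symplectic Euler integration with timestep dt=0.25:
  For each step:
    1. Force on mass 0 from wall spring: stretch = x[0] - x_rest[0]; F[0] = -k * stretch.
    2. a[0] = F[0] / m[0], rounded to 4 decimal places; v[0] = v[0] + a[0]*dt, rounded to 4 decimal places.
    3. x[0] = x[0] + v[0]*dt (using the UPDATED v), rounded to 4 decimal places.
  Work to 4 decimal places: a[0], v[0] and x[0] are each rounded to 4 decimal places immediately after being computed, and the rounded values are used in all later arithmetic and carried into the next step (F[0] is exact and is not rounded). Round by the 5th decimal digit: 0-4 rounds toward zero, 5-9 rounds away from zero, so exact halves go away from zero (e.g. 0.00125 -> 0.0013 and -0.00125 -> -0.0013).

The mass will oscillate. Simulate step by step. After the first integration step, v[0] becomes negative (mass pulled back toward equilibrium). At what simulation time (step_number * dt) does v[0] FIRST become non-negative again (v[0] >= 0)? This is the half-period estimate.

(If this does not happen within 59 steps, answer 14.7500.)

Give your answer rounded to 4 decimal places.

Answer: 2.5000

Derivation:
Step 0: x=[6.0000] v=[0.0000]
Step 1: x=[5.8688] v=[-0.5250]
Step 2: x=[5.6196] v=[-0.9970]
Step 3: x=[5.2775] v=[-1.3684]
Step 4: x=[4.8771] v=[-1.6016]
Step 5: x=[4.4588] v=[-1.6731]
Step 6: x=[4.0649] v=[-1.5757]
Step 7: x=[3.7351] v=[-1.3192]
Step 8: x=[3.5027] v=[-0.9295]
Step 9: x=[3.3912] v=[-0.4460]
Step 10: x=[3.4119] v=[0.0826]
First v>=0 after going negative at step 10, time=2.5000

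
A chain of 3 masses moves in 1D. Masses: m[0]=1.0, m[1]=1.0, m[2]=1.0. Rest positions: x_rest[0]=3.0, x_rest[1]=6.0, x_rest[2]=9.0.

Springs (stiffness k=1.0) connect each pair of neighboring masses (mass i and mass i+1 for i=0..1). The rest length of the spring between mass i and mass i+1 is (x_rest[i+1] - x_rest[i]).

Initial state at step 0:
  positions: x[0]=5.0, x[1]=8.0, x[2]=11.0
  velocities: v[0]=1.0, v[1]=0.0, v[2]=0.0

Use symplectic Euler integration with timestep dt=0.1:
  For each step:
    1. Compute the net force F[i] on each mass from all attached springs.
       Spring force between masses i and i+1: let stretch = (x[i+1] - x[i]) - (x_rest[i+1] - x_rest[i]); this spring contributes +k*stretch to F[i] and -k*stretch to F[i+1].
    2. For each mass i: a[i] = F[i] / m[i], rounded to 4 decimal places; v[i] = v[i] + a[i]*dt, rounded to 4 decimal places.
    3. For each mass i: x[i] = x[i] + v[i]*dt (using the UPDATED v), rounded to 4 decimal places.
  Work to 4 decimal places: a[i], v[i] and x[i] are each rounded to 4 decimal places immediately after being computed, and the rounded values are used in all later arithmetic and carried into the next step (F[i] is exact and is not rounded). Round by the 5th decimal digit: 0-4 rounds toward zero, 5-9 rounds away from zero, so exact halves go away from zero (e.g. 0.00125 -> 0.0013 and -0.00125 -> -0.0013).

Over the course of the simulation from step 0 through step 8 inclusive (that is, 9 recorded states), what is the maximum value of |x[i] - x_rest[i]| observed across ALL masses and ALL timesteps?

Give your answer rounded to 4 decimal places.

Step 0: x=[5.0000 8.0000 11.0000] v=[1.0000 0.0000 0.0000]
Step 1: x=[5.1000 8.0000 11.0000] v=[1.0000 0.0000 0.0000]
Step 2: x=[5.1990 8.0010 11.0000] v=[0.9900 0.0100 0.0000]
Step 3: x=[5.2960 8.0040 11.0000] v=[0.9702 0.0297 0.0001]
Step 4: x=[5.3901 8.0099 11.0001] v=[0.9410 0.0585 0.0005]
Step 5: x=[5.4804 8.0195 11.0003] v=[0.9030 0.0955 0.0015]
Step 6: x=[5.5661 8.0335 11.0006] v=[0.8569 0.1397 0.0034]
Step 7: x=[5.6465 8.0525 11.0013] v=[0.8036 0.1897 0.0067]
Step 8: x=[5.7209 8.0769 11.0025] v=[0.7442 0.2440 0.0118]
Max displacement = 2.7209

Answer: 2.7209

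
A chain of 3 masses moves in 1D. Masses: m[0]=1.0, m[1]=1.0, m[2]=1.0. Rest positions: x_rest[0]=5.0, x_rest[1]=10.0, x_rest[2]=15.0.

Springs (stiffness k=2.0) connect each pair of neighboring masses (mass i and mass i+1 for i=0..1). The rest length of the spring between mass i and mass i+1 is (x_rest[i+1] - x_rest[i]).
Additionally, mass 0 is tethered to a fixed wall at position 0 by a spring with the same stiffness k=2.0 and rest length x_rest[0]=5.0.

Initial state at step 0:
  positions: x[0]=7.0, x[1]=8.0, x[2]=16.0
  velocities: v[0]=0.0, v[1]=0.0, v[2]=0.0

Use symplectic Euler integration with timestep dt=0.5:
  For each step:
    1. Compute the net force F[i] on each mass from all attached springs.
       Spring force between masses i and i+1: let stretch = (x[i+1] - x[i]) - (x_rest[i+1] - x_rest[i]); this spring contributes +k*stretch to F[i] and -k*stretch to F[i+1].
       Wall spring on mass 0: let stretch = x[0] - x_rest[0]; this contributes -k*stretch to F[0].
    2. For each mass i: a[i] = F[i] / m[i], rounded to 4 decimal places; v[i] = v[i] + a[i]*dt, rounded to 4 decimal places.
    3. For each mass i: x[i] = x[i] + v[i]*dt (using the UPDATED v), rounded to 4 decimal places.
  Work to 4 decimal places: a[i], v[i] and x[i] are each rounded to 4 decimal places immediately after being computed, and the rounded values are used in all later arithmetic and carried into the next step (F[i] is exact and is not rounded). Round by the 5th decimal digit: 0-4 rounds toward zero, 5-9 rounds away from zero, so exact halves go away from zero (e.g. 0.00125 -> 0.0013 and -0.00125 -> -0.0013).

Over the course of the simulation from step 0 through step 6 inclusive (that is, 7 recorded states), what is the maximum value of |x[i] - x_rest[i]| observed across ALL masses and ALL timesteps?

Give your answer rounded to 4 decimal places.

Answer: 2.8750

Derivation:
Step 0: x=[7.0000 8.0000 16.0000] v=[0.0000 0.0000 0.0000]
Step 1: x=[4.0000 11.5000 14.5000] v=[-6.0000 7.0000 -3.0000]
Step 2: x=[2.7500 12.7500 14.0000] v=[-2.5000 2.5000 -1.0000]
Step 3: x=[5.1250 9.6250 15.3750] v=[4.7500 -6.2500 2.7500]
Step 4: x=[7.1875 7.1250 16.3750] v=[4.1250 -5.0000 2.0000]
Step 5: x=[5.6250 9.2813 15.2500] v=[-3.1250 4.3125 -2.2500]
Step 6: x=[3.0782 12.5938 13.6407] v=[-5.0937 6.6249 -3.2187]
Max displacement = 2.8750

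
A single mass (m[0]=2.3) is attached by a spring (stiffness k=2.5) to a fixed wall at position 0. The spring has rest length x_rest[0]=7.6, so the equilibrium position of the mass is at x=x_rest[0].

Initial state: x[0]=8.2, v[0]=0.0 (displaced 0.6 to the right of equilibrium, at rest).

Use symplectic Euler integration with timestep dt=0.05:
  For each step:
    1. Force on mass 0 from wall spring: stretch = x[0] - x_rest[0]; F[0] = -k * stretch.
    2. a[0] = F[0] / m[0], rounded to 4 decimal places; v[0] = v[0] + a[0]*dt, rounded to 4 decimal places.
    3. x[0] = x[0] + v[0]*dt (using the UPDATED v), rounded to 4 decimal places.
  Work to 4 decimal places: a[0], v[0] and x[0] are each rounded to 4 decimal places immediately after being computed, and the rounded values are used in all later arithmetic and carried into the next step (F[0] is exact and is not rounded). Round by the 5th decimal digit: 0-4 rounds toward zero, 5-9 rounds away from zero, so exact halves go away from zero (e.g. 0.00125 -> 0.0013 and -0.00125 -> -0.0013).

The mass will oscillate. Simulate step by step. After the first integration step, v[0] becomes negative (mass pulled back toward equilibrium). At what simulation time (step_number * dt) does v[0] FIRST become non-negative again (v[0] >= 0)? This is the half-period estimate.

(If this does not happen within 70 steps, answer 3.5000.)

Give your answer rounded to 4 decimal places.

Step 0: x=[8.2000] v=[0.0000]
Step 1: x=[8.1984] v=[-0.0326]
Step 2: x=[8.1951] v=[-0.0651]
Step 3: x=[8.1902] v=[-0.0974]
Step 4: x=[8.1837] v=[-0.1295]
Step 5: x=[8.1756] v=[-0.1612]
Step 6: x=[8.1660] v=[-0.1925]
Step 7: x=[8.1548] v=[-0.2233]
Step 8: x=[8.1421] v=[-0.2535]
Step 9: x=[8.1280] v=[-0.2830]
Step 10: x=[8.1124] v=[-0.3117]
Step 11: x=[8.0954] v=[-0.3396]
Step 12: x=[8.0771] v=[-0.3665]
Step 13: x=[8.0575] v=[-0.3924]
Step 14: x=[8.0366] v=[-0.4173]
Step 15: x=[8.0146] v=[-0.4410]
Step 16: x=[7.9914] v=[-0.4635]
Step 17: x=[7.9672] v=[-0.4848]
Step 18: x=[7.9420] v=[-0.5048]
Step 19: x=[7.9158] v=[-0.5234]
Step 20: x=[7.8888] v=[-0.5406]
Step 21: x=[7.8610] v=[-0.5563]
Step 22: x=[7.8325] v=[-0.5705]
Step 23: x=[7.8033] v=[-0.5831]
Step 24: x=[7.7736] v=[-0.5942]
Step 25: x=[7.7434] v=[-0.6036]
Step 26: x=[7.7128] v=[-0.6114]
Step 27: x=[7.6819] v=[-0.6175]
Step 28: x=[7.6508] v=[-0.6220]
Step 29: x=[7.6196] v=[-0.6248]
Step 30: x=[7.5883] v=[-0.6259]
Step 31: x=[7.5570] v=[-0.6253]
Step 32: x=[7.5259] v=[-0.6230]
Step 33: x=[7.4950] v=[-0.6190]
Step 34: x=[7.4643] v=[-0.6133]
Step 35: x=[7.4340] v=[-0.6059]
Step 36: x=[7.4042] v=[-0.5969]
Step 37: x=[7.3749] v=[-0.5863]
Step 38: x=[7.3462] v=[-0.5741]
Step 39: x=[7.3182] v=[-0.5603]
Step 40: x=[7.2910] v=[-0.5450]
Step 41: x=[7.2646] v=[-0.5282]
Step 42: x=[7.2391] v=[-0.5100]
Step 43: x=[7.2146] v=[-0.4904]
Step 44: x=[7.1911] v=[-0.4695]
Step 45: x=[7.1687] v=[-0.4473]
Step 46: x=[7.1475] v=[-0.4239]
Step 47: x=[7.1275] v=[-0.3993]
Step 48: x=[7.1088] v=[-0.3736]
Step 49: x=[7.0915] v=[-0.3469]
Step 50: x=[7.0755] v=[-0.3193]
Step 51: x=[7.0610] v=[-0.2908]
Step 52: x=[7.0479] v=[-0.2615]
Step 53: x=[7.0363] v=[-0.2315]
Step 54: x=[7.0263] v=[-0.2009]
Step 55: x=[7.0178] v=[-0.1697]
Step 56: x=[7.0109] v=[-0.1381]
Step 57: x=[7.0056] v=[-0.1061]
Step 58: x=[7.0019] v=[-0.0738]
Step 59: x=[6.9998] v=[-0.0413]
Step 60: x=[6.9994] v=[-0.0087]
Step 61: x=[7.0006] v=[0.0239]
First v>=0 after going negative at step 61, time=3.0500

Answer: 3.0500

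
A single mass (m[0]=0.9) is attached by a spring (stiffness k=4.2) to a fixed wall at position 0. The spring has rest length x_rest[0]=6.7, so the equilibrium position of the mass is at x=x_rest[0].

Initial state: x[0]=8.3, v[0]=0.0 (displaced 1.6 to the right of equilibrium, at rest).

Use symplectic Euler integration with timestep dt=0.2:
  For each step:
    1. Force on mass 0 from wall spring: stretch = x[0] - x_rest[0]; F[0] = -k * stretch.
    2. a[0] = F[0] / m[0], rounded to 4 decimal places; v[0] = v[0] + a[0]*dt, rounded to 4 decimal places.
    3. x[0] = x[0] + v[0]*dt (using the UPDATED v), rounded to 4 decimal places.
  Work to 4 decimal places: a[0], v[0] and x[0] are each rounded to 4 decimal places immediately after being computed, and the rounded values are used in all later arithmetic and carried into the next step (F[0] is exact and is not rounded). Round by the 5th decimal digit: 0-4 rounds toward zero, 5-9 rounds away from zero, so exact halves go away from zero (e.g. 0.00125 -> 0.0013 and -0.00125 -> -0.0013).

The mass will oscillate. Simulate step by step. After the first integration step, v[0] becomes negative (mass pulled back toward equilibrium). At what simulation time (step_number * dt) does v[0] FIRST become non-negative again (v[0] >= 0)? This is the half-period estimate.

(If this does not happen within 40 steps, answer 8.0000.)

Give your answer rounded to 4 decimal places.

Answer: 1.6000

Derivation:
Step 0: x=[8.3000] v=[0.0000]
Step 1: x=[8.0013] v=[-1.4933]
Step 2: x=[7.4597] v=[-2.7078]
Step 3: x=[6.7763] v=[-3.4169]
Step 4: x=[6.0787] v=[-3.4881]
Step 5: x=[5.4971] v=[-2.9082]
Step 6: x=[5.1400] v=[-1.7855]
Step 7: x=[5.0741] v=[-0.3295]
Step 8: x=[5.3117] v=[1.1880]
First v>=0 after going negative at step 8, time=1.6000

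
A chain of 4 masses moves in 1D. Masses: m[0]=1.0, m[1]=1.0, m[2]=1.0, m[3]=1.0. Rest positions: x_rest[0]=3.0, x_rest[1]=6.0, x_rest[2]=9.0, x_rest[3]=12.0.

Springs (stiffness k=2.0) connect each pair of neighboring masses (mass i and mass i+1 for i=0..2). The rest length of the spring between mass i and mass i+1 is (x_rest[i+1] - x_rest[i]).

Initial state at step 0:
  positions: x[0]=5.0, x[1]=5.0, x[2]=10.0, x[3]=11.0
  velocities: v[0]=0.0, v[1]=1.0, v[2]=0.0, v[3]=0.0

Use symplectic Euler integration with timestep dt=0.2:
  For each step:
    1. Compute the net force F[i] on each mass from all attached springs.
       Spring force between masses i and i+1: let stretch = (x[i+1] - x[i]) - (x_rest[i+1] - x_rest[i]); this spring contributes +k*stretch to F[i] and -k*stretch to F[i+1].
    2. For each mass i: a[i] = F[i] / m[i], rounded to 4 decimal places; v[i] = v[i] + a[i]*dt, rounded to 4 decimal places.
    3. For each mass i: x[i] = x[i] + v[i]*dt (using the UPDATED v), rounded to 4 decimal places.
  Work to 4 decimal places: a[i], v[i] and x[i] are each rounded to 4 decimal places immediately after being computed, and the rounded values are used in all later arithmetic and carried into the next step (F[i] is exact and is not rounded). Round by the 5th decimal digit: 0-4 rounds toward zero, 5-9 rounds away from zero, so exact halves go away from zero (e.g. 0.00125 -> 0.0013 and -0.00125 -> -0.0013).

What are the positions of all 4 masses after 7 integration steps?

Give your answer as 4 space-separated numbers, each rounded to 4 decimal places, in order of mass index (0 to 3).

Answer: 3.0521 7.8241 8.9635 12.5605

Derivation:
Step 0: x=[5.0000 5.0000 10.0000 11.0000] v=[0.0000 1.0000 0.0000 0.0000]
Step 1: x=[4.7600 5.6000 9.6800 11.1600] v=[-1.2000 3.0000 -1.6000 0.8000]
Step 2: x=[4.3472 6.4592 9.1520 11.4416] v=[-2.0640 4.2960 -2.6400 1.4080]
Step 3: x=[3.8634 7.3649 8.5917 11.7800] v=[-2.4192 4.5283 -2.8013 1.6922]
Step 4: x=[3.4197 8.0886 8.1884 12.1034] v=[-2.2186 3.6184 -2.0167 1.6169]
Step 5: x=[3.1095 8.4468 8.0903 12.3536] v=[-1.5510 1.7908 -0.4906 1.2509]
Step 6: x=[2.9863 8.3495 8.3618 12.5027] v=[-0.6161 -0.4867 1.3573 0.7456]
Step 7: x=[3.0521 7.8241 8.9635 12.5605] v=[0.3292 -2.6271 3.0087 0.2892]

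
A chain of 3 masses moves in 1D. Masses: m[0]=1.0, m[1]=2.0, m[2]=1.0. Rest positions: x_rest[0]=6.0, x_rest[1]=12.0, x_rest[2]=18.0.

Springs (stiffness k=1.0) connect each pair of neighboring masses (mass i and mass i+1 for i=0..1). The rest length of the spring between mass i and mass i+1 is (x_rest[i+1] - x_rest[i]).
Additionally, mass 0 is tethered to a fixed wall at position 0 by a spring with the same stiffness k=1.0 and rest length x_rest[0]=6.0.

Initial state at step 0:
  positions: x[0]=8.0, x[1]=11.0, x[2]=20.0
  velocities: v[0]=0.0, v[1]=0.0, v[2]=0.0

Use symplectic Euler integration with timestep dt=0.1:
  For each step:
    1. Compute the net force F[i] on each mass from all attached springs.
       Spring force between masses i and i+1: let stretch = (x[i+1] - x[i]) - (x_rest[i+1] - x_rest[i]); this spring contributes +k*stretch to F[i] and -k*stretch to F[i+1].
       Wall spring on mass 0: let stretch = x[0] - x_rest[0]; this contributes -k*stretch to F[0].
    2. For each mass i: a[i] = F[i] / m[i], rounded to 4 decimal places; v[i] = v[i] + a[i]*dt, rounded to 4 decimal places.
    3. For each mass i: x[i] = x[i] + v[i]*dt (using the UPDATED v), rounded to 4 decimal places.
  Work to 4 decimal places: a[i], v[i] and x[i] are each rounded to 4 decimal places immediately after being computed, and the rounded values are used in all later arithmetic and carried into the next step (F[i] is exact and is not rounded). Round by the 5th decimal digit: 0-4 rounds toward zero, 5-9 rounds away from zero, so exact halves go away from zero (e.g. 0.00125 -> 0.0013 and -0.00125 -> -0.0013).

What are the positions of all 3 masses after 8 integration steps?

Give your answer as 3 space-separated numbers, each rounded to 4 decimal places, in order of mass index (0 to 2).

Step 0: x=[8.0000 11.0000 20.0000] v=[0.0000 0.0000 0.0000]
Step 1: x=[7.9500 11.0300 19.9700] v=[-0.5000 0.3000 -0.3000]
Step 2: x=[7.8513 11.0893 19.9106] v=[-0.9870 0.5930 -0.5940]
Step 3: x=[7.7065 11.1765 19.8230] v=[-1.4483 0.8722 -0.8761]
Step 4: x=[7.5193 11.2896 19.7089] v=[-1.8720 1.1310 -1.1408]
Step 5: x=[7.2946 11.4260 19.5706] v=[-2.2469 1.3635 -1.3827]
Step 6: x=[7.0383 11.5824 19.4109] v=[-2.5632 1.5642 -1.5972]
Step 7: x=[6.7570 11.7552 19.2329] v=[-2.8126 1.7284 -1.7801]
Step 8: x=[6.4582 11.9404 19.0401] v=[-2.9885 1.8524 -1.9279]

Answer: 6.4582 11.9404 19.0401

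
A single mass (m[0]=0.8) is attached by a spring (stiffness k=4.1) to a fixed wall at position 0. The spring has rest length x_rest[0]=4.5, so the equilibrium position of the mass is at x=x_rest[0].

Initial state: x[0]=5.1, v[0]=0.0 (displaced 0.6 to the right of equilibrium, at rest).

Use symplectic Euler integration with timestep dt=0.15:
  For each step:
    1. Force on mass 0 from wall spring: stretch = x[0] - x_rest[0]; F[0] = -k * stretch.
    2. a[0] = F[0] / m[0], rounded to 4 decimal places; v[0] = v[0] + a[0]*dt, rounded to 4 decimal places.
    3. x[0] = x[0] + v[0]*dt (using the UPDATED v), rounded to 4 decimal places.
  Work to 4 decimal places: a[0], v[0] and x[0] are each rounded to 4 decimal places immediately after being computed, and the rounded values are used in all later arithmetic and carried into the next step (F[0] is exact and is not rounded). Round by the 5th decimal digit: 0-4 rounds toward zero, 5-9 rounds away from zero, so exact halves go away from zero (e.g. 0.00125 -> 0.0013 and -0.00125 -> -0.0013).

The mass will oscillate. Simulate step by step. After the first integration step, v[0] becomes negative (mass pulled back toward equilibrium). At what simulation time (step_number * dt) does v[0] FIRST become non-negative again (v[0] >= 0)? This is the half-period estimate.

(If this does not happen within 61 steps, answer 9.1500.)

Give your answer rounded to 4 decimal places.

Step 0: x=[5.1000] v=[0.0000]
Step 1: x=[5.0308] v=[-0.4613]
Step 2: x=[4.9004] v=[-0.8694]
Step 3: x=[4.7238] v=[-1.1772]
Step 4: x=[4.5214] v=[-1.3493]
Step 5: x=[4.3165] v=[-1.3658]
Step 6: x=[4.1328] v=[-1.2247]
Step 7: x=[3.9914] v=[-0.9424]
Step 8: x=[3.9087] v=[-0.5514]
Step 9: x=[3.8942] v=[-0.0968]
Step 10: x=[3.9495] v=[0.3689]
First v>=0 after going negative at step 10, time=1.5000

Answer: 1.5000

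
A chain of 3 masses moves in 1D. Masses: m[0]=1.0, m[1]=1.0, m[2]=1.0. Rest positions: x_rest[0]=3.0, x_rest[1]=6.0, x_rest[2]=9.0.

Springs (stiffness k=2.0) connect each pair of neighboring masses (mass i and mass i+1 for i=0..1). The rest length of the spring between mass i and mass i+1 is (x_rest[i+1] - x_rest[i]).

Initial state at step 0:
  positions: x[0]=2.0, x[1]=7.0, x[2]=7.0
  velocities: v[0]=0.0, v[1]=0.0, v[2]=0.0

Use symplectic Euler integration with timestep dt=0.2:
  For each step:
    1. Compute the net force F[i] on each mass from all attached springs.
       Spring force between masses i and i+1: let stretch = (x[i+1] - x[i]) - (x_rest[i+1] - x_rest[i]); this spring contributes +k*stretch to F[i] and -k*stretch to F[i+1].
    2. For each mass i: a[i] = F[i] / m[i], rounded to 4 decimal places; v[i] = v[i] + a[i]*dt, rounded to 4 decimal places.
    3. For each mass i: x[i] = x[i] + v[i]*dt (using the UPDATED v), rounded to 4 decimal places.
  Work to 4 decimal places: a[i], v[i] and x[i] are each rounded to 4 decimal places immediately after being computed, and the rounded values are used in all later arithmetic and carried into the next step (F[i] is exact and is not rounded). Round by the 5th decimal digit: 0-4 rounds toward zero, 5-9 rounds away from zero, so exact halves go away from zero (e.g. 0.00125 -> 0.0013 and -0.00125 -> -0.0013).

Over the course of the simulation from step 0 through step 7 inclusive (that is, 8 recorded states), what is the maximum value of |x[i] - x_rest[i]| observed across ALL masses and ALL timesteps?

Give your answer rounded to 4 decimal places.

Answer: 2.3807

Derivation:
Step 0: x=[2.0000 7.0000 7.0000] v=[0.0000 0.0000 0.0000]
Step 1: x=[2.1600 6.6000 7.2400] v=[0.8000 -2.0000 1.2000]
Step 2: x=[2.4352 5.8960 7.6688] v=[1.3760 -3.5200 2.1440]
Step 3: x=[2.7473 5.0570 8.1958] v=[1.5603 -4.1952 2.6349]
Step 4: x=[3.0041 4.2843 8.7117] v=[1.2842 -3.8636 2.5794]
Step 5: x=[3.1234 3.7634 9.1134] v=[0.5963 -2.6047 2.0084]
Step 6: x=[3.0539 3.6193 9.3271] v=[-0.3477 -0.7207 1.0684]
Step 7: x=[2.7896 3.8866 9.3242] v=[-1.3215 1.3363 -0.0147]
Max displacement = 2.3807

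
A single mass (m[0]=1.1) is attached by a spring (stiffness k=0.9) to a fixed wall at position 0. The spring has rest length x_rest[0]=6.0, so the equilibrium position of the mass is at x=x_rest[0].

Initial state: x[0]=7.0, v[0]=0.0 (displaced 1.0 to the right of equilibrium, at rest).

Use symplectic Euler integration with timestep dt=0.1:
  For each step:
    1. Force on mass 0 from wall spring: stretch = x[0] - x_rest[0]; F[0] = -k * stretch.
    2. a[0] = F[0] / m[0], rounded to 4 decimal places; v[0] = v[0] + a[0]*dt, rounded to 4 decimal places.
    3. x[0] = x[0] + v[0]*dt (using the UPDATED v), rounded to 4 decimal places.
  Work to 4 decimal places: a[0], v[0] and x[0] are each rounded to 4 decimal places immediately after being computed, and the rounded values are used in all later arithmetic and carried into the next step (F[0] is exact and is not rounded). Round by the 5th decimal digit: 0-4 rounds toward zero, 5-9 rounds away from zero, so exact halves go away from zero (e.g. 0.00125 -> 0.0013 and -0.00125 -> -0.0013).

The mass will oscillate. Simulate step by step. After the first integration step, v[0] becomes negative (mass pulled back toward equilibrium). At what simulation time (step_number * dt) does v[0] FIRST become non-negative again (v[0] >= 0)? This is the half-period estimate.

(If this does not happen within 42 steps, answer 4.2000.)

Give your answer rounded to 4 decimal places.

Step 0: x=[7.0000] v=[0.0000]
Step 1: x=[6.9918] v=[-0.0818]
Step 2: x=[6.9755] v=[-0.1630]
Step 3: x=[6.9512] v=[-0.2428]
Step 4: x=[6.9191] v=[-0.3206]
Step 5: x=[6.8795] v=[-0.3958]
Step 6: x=[6.8327] v=[-0.4678]
Step 7: x=[6.7791] v=[-0.5359]
Step 8: x=[6.7191] v=[-0.5996]
Step 9: x=[6.6533] v=[-0.6584]
Step 10: x=[6.5821] v=[-0.7119]
Step 11: x=[6.5062] v=[-0.7595]
Step 12: x=[6.4261] v=[-0.8009]
Step 13: x=[6.3425] v=[-0.8358]
Step 14: x=[6.2561] v=[-0.8638]
Step 15: x=[6.1676] v=[-0.8848]
Step 16: x=[6.0778] v=[-0.8985]
Step 17: x=[5.9873] v=[-0.9049]
Step 18: x=[5.8969] v=[-0.9039]
Step 19: x=[5.8074] v=[-0.8955]
Step 20: x=[5.7194] v=[-0.8797]
Step 21: x=[5.6337] v=[-0.8567]
Step 22: x=[5.5510] v=[-0.8267]
Step 23: x=[5.4720] v=[-0.7900]
Step 24: x=[5.3973] v=[-0.7468]
Step 25: x=[5.3276] v=[-0.6975]
Step 26: x=[5.2634] v=[-0.6425]
Step 27: x=[5.2052] v=[-0.5822]
Step 28: x=[5.1535] v=[-0.5172]
Step 29: x=[5.1087] v=[-0.4479]
Step 30: x=[5.0712] v=[-0.3750]
Step 31: x=[5.0413] v=[-0.2990]
Step 32: x=[5.0192] v=[-0.2206]
Step 33: x=[5.0052] v=[-0.1404]
Step 34: x=[4.9993] v=[-0.0590]
Step 35: x=[5.0016] v=[0.0229]
First v>=0 after going negative at step 35, time=3.5000

Answer: 3.5000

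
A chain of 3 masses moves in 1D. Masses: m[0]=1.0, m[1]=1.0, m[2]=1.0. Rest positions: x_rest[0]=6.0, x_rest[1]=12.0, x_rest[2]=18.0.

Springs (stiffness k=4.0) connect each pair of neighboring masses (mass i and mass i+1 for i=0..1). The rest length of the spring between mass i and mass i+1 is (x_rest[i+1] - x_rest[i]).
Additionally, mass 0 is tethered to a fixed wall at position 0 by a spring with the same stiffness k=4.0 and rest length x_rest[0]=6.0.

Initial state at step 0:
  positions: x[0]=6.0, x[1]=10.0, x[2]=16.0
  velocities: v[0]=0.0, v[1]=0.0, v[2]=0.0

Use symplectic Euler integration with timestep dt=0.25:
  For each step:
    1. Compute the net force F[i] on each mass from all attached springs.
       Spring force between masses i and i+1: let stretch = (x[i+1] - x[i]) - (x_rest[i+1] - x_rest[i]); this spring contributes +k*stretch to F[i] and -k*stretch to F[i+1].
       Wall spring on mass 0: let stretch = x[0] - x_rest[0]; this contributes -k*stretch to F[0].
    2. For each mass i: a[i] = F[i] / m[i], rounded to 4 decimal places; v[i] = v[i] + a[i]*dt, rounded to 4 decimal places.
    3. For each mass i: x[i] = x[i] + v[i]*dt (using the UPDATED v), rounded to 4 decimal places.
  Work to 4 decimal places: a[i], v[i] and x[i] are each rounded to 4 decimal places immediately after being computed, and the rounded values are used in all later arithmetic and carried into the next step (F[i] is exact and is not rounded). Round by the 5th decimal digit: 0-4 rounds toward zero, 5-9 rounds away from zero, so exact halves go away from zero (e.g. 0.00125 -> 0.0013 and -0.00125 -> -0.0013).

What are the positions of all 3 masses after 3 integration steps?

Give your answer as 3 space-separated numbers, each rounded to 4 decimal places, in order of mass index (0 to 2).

Step 0: x=[6.0000 10.0000 16.0000] v=[0.0000 0.0000 0.0000]
Step 1: x=[5.5000 10.5000 16.0000] v=[-2.0000 2.0000 0.0000]
Step 2: x=[4.8750 11.1250 16.1250] v=[-2.5000 2.5000 0.5000]
Step 3: x=[4.5938 11.4375 16.5000] v=[-1.1250 1.2500 1.5000]

Answer: 4.5938 11.4375 16.5000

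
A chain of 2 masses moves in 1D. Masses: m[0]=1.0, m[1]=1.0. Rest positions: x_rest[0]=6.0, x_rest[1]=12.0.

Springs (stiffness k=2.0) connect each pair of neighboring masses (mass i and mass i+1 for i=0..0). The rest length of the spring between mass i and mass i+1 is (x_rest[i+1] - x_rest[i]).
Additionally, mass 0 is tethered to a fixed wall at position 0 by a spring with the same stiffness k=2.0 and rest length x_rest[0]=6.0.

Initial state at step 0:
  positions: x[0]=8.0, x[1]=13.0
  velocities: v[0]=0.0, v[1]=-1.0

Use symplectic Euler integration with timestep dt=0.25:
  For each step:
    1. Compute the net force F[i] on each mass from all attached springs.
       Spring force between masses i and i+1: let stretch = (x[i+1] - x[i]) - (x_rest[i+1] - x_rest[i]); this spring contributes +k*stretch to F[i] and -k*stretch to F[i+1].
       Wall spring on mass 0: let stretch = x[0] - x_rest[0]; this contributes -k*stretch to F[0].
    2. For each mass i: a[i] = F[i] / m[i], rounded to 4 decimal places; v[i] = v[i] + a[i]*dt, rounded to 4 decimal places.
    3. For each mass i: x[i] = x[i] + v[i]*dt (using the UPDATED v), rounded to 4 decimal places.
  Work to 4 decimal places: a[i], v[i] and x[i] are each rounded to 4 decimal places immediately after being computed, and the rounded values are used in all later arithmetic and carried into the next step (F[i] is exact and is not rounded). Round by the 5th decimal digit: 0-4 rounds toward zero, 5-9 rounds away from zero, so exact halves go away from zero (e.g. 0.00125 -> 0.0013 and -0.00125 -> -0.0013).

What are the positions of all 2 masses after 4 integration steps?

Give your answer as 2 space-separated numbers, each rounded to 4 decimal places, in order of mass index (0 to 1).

Answer: 5.4099 12.7239

Derivation:
Step 0: x=[8.0000 13.0000] v=[0.0000 -1.0000]
Step 1: x=[7.6250 12.8750] v=[-1.5000 -0.5000]
Step 2: x=[6.9531 12.8438] v=[-2.6875 -0.1250]
Step 3: x=[6.1484 12.8262] v=[-3.2187 -0.0704]
Step 4: x=[5.4099 12.7239] v=[-2.9540 -0.4093]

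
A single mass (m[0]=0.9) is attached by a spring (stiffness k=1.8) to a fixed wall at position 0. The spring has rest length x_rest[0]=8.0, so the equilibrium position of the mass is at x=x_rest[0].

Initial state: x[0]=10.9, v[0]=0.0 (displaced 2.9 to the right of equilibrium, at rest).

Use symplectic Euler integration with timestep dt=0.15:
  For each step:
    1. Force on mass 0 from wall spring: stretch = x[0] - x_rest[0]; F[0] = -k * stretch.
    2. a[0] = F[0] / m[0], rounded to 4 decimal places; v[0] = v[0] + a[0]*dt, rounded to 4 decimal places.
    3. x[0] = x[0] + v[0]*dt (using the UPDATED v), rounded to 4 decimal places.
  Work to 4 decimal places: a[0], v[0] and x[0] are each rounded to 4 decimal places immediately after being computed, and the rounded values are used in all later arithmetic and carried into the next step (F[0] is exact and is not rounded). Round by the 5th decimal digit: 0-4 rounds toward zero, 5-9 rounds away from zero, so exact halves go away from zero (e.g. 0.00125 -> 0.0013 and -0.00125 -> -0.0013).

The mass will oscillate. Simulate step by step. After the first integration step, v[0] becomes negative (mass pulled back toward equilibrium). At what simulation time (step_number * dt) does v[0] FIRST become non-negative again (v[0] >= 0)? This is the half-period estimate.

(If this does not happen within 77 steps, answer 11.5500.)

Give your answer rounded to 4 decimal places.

Answer: 2.2500

Derivation:
Step 0: x=[10.9000] v=[0.0000]
Step 1: x=[10.7695] v=[-0.8700]
Step 2: x=[10.5144] v=[-1.7009]
Step 3: x=[10.1461] v=[-2.4552]
Step 4: x=[9.6813] v=[-3.0990]
Step 5: x=[9.1408] v=[-3.6034]
Step 6: x=[8.5490] v=[-3.9456]
Step 7: x=[7.9325] v=[-4.1103]
Step 8: x=[7.3190] v=[-4.0901]
Step 9: x=[6.7361] v=[-3.8858]
Step 10: x=[6.2101] v=[-3.5066]
Step 11: x=[5.7647] v=[-2.9696]
Step 12: x=[5.4199] v=[-2.2990]
Step 13: x=[5.1912] v=[-1.5250]
Step 14: x=[5.0888] v=[-0.6824]
Step 15: x=[5.1175] v=[0.1910]
First v>=0 after going negative at step 15, time=2.2500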